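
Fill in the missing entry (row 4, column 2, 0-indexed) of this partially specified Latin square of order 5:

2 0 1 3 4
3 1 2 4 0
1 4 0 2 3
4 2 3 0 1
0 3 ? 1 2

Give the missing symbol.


Row 4 contains symbols [0, 1, 2, 3] — missing [4].
Column 2 contains symbols [0, 1, 2, 3] — missing [4].
The missing symbol must appear in both missing sets; intersection = [4].
Therefore the hidden value is 4.

Missing value = 4.


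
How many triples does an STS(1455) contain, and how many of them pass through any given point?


An STS(v) is a 2-(v, 3, 1) BIBD: block size k = 3, λ = 1.
Replication: r(k − 1) = λ(v − 1) ⇒ r·2 = 1455 − 1 = 1454 ⇒ r = 727.
Block count: bk = vr ⇒ b·3 = 1455·727 = 1057785 ⇒ b = 352595.

r = 727, b = 352595.


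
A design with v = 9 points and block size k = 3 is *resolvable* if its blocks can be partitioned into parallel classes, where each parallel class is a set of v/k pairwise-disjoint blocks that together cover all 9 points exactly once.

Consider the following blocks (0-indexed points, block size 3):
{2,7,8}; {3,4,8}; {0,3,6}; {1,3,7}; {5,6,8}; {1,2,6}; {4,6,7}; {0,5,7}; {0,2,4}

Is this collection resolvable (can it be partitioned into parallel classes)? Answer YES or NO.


v = 9, block size k = 3, number of blocks = 9.
For resolvability, blocks must partition into parallel classes of size v/k = 3.
Total blocks must therefore be a multiple of 3: 9 = 3·3 + 0 ⇒ divisible ✓.
Consider block {2,7,8}. The only other block(s) in the collection disjoint from it are {0,3,6} — just 1 block(s). Any parallel class containing {2,7,8} would need 2 other blocks each disjoint from it, so no parallel class of size 3 can contain {2,7,8}.
Since every block must belong to some parallel class in a resolution, the collection cannot be partitioned into parallel classes.
Resolvable? NO.

NO


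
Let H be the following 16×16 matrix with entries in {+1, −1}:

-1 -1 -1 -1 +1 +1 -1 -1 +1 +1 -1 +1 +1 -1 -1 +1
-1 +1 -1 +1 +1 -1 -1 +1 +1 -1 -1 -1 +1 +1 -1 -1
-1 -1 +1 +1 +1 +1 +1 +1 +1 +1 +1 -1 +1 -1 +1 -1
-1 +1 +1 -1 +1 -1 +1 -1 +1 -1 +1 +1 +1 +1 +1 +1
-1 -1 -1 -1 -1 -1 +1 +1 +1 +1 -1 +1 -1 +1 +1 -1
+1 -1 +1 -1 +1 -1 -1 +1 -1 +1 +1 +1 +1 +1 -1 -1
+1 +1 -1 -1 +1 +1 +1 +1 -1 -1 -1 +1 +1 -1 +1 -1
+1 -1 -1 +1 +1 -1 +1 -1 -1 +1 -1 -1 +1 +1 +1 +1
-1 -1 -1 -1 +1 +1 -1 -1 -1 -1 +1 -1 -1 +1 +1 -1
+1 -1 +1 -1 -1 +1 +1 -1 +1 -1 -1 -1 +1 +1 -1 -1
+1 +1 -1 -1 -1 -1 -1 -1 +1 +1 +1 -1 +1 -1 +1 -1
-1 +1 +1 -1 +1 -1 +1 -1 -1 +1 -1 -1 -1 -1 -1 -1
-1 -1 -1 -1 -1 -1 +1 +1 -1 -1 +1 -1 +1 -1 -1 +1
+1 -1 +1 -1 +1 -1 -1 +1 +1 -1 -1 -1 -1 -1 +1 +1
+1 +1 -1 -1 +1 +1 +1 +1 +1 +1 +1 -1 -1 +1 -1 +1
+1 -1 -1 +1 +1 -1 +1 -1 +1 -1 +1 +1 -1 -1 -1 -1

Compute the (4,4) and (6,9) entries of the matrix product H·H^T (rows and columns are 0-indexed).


Row 4 of H: [-1, -1, -1, -1, -1, -1, 1, 1, 1, 1, -1, 1, -1, 1, 1, -1].
Row 6 of H: [1, 1, -1, -1, 1, 1, 1, 1, -1, -1, -1, 1, 1, -1, 1, -1].
Row 9 of H: [1, -1, 1, -1, -1, 1, 1, -1, 1, -1, -1, -1, 1, 1, -1, -1].
(H·H^T)[4][4] = Σ_j H[4][j]·H[4][j] = (-1)² + (-1)² + (-1)² + (-1)² + (-1)² + (-1)² + (1)² + (1)² + (1)² + (1)² + (-1)² + (1)² + (-1)² + (1)² + (1)² + (-1)² = 1 + 1 + 1 + 1 + 1 + 1 + 1 + 1 + 1 + 1 + 1 + 1 + 1 + 1 + 1 + 1 = 16.
(H·H^T)[6][9] = Σ_j H[6][j]·H[9][j] = (1)·(1) + (1)·(-1) + (-1)·(1) + (-1)·(-1) + (1)·(-1) + (1)·(1) + (1)·(1) + (1)·(-1) + (-1)·(1) + (-1)·(-1) + (-1)·(-1) + (1)·(-1) + (1)·(1) + (-1)·(1) + (1)·(-1) + (-1)·(-1) = 1 + -1 + -1 + 1 + -1 + 1 + 1 + -1 + -1 + 1 + 1 + -1 + 1 + -1 + -1 + 1 = 0.
So rows 6 and 9 are orthogonal; the diagonal entry equals n = 16.

(4,4) entry = 16; (6,9) entry = 0.


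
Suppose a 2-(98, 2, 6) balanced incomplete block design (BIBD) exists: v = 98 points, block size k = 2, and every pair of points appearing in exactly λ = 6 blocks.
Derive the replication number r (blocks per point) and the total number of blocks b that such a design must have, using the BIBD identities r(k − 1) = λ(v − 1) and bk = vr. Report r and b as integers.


Any 2-(v, k, λ) BIBD satisfies two necessary conditions:
  (i)  Each point sits in r blocks, and counting incidences through any fixed point gives r(k − 1) = λ(v − 1), so r = λ(v − 1)/(k − 1).
  (ii) Total incidences bk = vr, so b = vr/k.
Step 1: r = λ(v − 1)/(k − 1) = 6·(98 − 1)/(2 − 1) = 6·97/1 = 582/1 = 582.
Step 2: b = vr/k = 98·582/2 = 57036/2 = 28518.
Check integrality: r = 582 ∈ Z ✓, b = 28518 ∈ Z ✓.
(These identities are necessary conditions: they determine r and b for any design with these parameters, but do not by themselves prove that one exists.)

r = 582, b = 28518.


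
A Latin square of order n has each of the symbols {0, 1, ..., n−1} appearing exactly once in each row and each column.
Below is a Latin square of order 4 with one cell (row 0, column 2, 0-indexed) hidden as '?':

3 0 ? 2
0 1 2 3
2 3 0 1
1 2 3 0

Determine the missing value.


Row 0 contains symbols [0, 2, 3] — missing [1].
Column 2 contains symbols [0, 2, 3] — missing [1].
The missing symbol must appear in both missing sets; intersection = [1].
Therefore the hidden value is 1.

Missing value = 1.


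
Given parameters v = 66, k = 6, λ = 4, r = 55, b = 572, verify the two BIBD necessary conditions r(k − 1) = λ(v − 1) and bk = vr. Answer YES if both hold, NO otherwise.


Condition (i): r(k − 1) = 55·5 = 275; λ(v − 1) = 4·65 = 260. Match? NO.
Condition (ii): bk = 572·6 = 3432; vr = 66·55 = 3630. Match? NO.
Both conditions hold? NO.

NO


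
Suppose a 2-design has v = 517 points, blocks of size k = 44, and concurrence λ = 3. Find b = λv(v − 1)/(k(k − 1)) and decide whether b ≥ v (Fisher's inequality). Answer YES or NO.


b = λv(v − 1)/(k(k − 1)) = 3·517·516/(44·43) = 800316/1892 = 423.
Compare with v = 517: b < v, so Fisher's inequality fails.

NO


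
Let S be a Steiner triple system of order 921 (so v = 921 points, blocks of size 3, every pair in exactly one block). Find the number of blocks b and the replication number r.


An STS(v) is a 2-(v, 3, 1) BIBD: block size k = 3, λ = 1.
Replication: r(k − 1) = λ(v − 1) ⇒ r·2 = 921 − 1 = 920 ⇒ r = 460.
Block count: b = v(v − 1)/6 = 921·920/6 = 847320/6 = 141220.
(Check via bk = vr: 141220·3 = 423660 = 921·460 = 423660 ✓.)

r = 460, b = 141220.


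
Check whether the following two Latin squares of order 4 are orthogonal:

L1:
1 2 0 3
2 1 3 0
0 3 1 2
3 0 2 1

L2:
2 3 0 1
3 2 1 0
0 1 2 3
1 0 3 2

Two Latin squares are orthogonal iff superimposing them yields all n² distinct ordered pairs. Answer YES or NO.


Form the n² = 16 superimposed pairs (L1[i][j], L2[i][j]), row by row (rows and columns indexed from 0):
row 0: (1,2) (2,3) (0,0) (3,1)
row 1: (2,3) (1,2) (3,1) (0,0)
row 2: (0,0) (3,1) (1,2) (2,3)
row 3: (3,1) (0,0) (2,3) (1,2)
Orthogonality requires all 16 pairs distinct.
But the pair (2,3) repeats: cell (0,1) has L1 = 2, L2 = 3, and cell (1,0) has L1 = 2, L2 = 3.
A repeated pair means some other pair never occurs (only 4 distinct pairs out of 16), so the squares are not orthogonal.
Conclusion: NO.

NO


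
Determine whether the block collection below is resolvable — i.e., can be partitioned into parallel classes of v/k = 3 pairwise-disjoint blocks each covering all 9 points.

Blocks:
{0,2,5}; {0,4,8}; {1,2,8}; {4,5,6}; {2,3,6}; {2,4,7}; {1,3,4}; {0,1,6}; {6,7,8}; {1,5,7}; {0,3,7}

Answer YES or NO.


v = 9, block size k = 3, number of blocks = 11.
For resolvability, blocks must partition into parallel classes of size v/k = 3.
Total blocks must therefore be a multiple of 3: 11 = 3·3 + 2 ⇒ not divisible ✗.
Resolvable? NO.

NO


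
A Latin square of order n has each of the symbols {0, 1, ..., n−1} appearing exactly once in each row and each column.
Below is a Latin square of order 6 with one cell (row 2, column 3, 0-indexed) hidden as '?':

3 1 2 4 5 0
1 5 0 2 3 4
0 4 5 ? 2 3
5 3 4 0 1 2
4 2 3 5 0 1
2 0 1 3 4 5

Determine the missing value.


Row 2 contains symbols [0, 2, 3, 4, 5] — missing [1].
Column 3 contains symbols [0, 2, 3, 4, 5] — missing [1].
The missing symbol must appear in both missing sets; intersection = [1].
Therefore the hidden value is 1.

Missing value = 1.


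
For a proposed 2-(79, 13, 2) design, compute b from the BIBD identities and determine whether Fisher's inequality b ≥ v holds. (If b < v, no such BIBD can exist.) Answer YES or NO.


b = λv(v − 1)/(k(k − 1)) = 2·79·78/(13·12) = 12324/156 = 79.
Compare with v = 79: b ≥ v, so Fisher's inequality holds.

YES


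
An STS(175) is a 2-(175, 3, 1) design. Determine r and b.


An STS(v) is a 2-(v, 3, 1) BIBD: block size k = 3, λ = 1.
Replication: r(k − 1) = λ(v − 1) ⇒ r·2 = 175 − 1 = 174 ⇒ r = 87.
Block count: bk = vr ⇒ b·3 = 175·87 = 15225 ⇒ b = 5075.

r = 87, b = 5075.


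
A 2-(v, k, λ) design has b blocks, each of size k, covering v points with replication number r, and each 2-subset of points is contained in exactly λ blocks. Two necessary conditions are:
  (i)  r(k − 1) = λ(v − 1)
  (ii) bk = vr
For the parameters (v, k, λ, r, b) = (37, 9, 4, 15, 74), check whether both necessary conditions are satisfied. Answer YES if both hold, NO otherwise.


Condition (i): r(k − 1) = 15·8 = 120; λ(v − 1) = 4·36 = 144. Match? NO.
Condition (ii): bk = 74·9 = 666; vr = 37·15 = 555. Match? NO.
Both conditions hold? NO.

NO


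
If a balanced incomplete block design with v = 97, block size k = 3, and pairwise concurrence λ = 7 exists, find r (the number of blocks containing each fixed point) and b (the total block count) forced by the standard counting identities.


Any 2-(v, k, λ) BIBD satisfies two necessary conditions:
  (i)  Each point sits in r blocks, and counting incidences through any fixed point gives r(k − 1) = λ(v − 1), so r = λ(v − 1)/(k − 1).
  (ii) Total incidences bk = vr, so b = vr/k.
Step 1: r = λ(v − 1)/(k − 1) = 7·(97 − 1)/(3 − 1) = 7·96/2 = 672/2 = 336.
Step 2: b = vr/k = 97·336/3 = 32592/3 = 10864.
Check integrality: r = 336 ∈ Z ✓, b = 10864 ∈ Z ✓.
(These identities are necessary conditions: they determine r and b for any design with these parameters, but do not by themselves prove that one exists.)

r = 336, b = 10864.


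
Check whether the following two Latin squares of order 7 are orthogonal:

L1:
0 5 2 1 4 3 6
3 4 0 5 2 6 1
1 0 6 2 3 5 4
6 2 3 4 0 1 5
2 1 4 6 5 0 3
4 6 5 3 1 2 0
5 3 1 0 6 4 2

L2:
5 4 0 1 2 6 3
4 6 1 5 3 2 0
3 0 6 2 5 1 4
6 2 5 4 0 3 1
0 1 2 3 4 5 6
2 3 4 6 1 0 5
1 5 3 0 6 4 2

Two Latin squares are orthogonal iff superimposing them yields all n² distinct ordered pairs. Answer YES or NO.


Form the n² = 49 superimposed pairs (L1[i][j], L2[i][j]), row by row (rows and columns indexed from 0):
row 0: (0,5) (5,4) (2,0) (1,1) (4,2) (3,6) (6,3)
row 1: (3,4) (4,6) (0,1) (5,5) (2,3) (6,2) (1,0)
row 2: (1,3) (0,0) (6,6) (2,2) (3,5) (5,1) (4,4)
row 3: (6,6) (2,2) (3,5) (4,4) (0,0) (1,3) (5,1)
row 4: (2,0) (1,1) (4,2) (6,3) (5,4) (0,5) (3,6)
row 5: (4,2) (6,3) (5,4) (3,6) (1,1) (2,0) (0,5)
row 6: (5,1) (3,5) (1,3) (0,0) (6,6) (4,4) (2,2)
Orthogonality requires all 49 pairs distinct.
But the pair (6,6) repeats: cell (2,2) has L1 = 6, L2 = 6, and cell (3,0) has L1 = 6, L2 = 6.
A repeated pair means some other pair never occurs (only 21 distinct pairs out of 49), so the squares are not orthogonal.
Conclusion: NO.

NO


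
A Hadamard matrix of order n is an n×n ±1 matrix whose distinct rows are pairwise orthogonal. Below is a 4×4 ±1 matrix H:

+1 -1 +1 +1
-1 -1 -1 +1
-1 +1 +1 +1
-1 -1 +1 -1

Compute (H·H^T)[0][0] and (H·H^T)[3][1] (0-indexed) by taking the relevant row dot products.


Row 0 of H: [1, -1, 1, 1].
Row 1 of H: [-1, -1, -1, 1].
Row 3 of H: [-1, -1, 1, -1].
(H·H^T)[0][0] = Σ_j H[0][j]·H[0][j] = (1)² + (-1)² + (1)² + (1)² = 1 + 1 + 1 + 1 = 4.
(H·H^T)[3][1] = Σ_j H[3][j]·H[1][j] = (-1)·(-1) + (-1)·(-1) + (1)·(-1) + (-1)·(1) = 1 + 1 + -1 + -1 = 0.
So rows 3 and 1 are orthogonal; the diagonal entry equals n = 4.

(0,0) entry = 4; (3,1) entry = 0.


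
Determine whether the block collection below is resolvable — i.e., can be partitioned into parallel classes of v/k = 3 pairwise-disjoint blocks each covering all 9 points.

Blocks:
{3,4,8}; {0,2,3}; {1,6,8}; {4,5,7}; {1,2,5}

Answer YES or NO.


v = 9, block size k = 3, number of blocks = 5.
For resolvability, blocks must partition into parallel classes of size v/k = 3.
Total blocks must therefore be a multiple of 3: 5 = 3·1 + 2 ⇒ not divisible ✗.
Resolvable? NO.

NO


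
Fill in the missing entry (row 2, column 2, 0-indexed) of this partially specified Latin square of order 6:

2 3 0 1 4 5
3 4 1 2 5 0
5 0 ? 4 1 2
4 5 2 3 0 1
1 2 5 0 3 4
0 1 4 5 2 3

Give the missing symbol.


Row 2 contains symbols [0, 1, 2, 4, 5] — missing [3].
Column 2 contains symbols [0, 1, 2, 4, 5] — missing [3].
The missing symbol must appear in both missing sets; intersection = [3].
Therefore the hidden value is 3.

Missing value = 3.


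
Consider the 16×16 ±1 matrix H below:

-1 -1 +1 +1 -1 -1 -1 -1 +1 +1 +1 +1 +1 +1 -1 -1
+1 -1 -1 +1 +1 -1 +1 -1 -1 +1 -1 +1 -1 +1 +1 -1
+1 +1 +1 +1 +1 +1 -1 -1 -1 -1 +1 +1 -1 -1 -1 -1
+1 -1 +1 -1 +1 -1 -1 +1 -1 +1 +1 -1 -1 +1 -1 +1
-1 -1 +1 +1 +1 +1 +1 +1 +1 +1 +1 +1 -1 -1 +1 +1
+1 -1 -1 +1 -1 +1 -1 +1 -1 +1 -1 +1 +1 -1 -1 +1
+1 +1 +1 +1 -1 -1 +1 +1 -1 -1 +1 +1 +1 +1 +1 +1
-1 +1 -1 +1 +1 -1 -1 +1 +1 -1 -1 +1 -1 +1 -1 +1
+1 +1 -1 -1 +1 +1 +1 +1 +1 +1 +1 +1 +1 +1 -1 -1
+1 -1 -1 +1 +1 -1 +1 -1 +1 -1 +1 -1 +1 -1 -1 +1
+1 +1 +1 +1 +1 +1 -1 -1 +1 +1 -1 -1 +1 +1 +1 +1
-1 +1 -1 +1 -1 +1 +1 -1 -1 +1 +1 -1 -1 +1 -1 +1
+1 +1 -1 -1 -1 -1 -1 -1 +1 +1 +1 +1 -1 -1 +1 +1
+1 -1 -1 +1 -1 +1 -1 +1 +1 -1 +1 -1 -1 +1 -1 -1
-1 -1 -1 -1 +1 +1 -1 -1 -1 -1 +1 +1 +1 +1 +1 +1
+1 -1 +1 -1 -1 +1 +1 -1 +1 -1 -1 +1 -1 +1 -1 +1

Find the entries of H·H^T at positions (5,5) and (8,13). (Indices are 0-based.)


Row 5 of H: [1, -1, -1, 1, -1, 1, -1, 1, -1, 1, -1, 1, 1, -1, -1, 1].
Row 8 of H: [1, 1, -1, -1, 1, 1, 1, 1, 1, 1, 1, 1, 1, 1, -1, -1].
Row 13 of H: [1, -1, -1, 1, -1, 1, -1, 1, 1, -1, 1, -1, -1, 1, -1, -1].
(H·H^T)[5][5] = Σ_j H[5][j]·H[5][j] = (1)² + (-1)² + (-1)² + (1)² + (-1)² + (1)² + (-1)² + (1)² + (-1)² + (1)² + (-1)² + (1)² + (1)² + (-1)² + (-1)² + (1)² = 1 + 1 + 1 + 1 + 1 + 1 + 1 + 1 + 1 + 1 + 1 + 1 + 1 + 1 + 1 + 1 = 16.
(H·H^T)[8][13] = Σ_j H[8][j]·H[13][j] = (1)·(1) + (1)·(-1) + (-1)·(-1) + (-1)·(1) + (1)·(-1) + (1)·(1) + (1)·(-1) + (1)·(1) + (1)·(1) + (1)·(-1) + (1)·(1) + (1)·(-1) + (1)·(-1) + (1)·(1) + (-1)·(-1) + (-1)·(-1) = 1 + -1 + 1 + -1 + -1 + 1 + -1 + 1 + 1 + -1 + 1 + -1 + -1 + 1 + 1 + 1 = 2.
Rows 8 and 13 are not orthogonal (dot product = 2 ≠ 0), so H is not a Hadamard matrix.

(5,5) entry = 16; (8,13) entry = 2.


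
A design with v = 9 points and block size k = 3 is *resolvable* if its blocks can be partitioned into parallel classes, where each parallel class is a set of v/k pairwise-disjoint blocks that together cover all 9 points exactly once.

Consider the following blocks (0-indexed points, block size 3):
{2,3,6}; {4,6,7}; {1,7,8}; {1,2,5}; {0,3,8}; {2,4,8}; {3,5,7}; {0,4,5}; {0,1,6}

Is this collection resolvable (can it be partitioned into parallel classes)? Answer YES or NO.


v = 9, block size k = 3, number of blocks = 9.
For resolvability, blocks must partition into parallel classes of size v/k = 3.
Total blocks must therefore be a multiple of 3: 9 = 3·3 + 0 ⇒ divisible ✓.
Greedy packing gives 3 candidate class(es). Each should be a full parallel class (size 3, covers all 9 points).
  Class 1 (3 blocks): {2,3,6}; {1,7,8}; {0,4,5}. Points covered: [0, 1, 2, 3, 4, 5, 6, 7, 8].
  Class 2 (3 blocks): {4,6,7}; {1,2,5}; {0,3,8}. Points covered: [0, 1, 2, 3, 4, 5, 6, 7, 8].
  Class 3 (3 blocks): {2,4,8}; {3,5,7}; {0,1,6}. Points covered: [0, 1, 2, 3, 4, 5, 6, 7, 8].
All classes full (size 3)? YES. All classes cover every point? YES.
Resolvable? YES.

YES


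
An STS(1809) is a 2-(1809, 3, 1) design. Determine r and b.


An STS(v) is a 2-(v, 3, 1) BIBD: block size k = 3, λ = 1.
Replication: r(k − 1) = λ(v − 1) ⇒ r·2 = 1809 − 1 = 1808 ⇒ r = 904.
Block count: b = v(v − 1)/6 = 1809·1808/6 = 3270672/6 = 545112.

r = 904, b = 545112.


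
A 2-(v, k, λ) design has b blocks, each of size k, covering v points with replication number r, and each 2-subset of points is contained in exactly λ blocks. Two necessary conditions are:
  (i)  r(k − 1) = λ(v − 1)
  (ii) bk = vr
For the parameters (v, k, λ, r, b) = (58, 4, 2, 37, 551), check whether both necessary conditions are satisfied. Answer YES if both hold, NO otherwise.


Condition (i): r(k − 1) = 37·3 = 111; λ(v − 1) = 2·57 = 114. Match? NO.
Condition (ii): bk = 551·4 = 2204; vr = 58·37 = 2146. Match? NO.
Both conditions hold? NO.

NO


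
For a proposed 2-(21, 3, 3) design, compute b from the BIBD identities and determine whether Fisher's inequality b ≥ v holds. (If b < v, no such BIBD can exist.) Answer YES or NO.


r = λ(v − 1)/(k − 1) = 3·20/2 = 30.
b = vr/k = 21·30/3 = 210.
Fisher's inequality: b ≥ v ⇔ 210 ≥ 21? YES.

YES


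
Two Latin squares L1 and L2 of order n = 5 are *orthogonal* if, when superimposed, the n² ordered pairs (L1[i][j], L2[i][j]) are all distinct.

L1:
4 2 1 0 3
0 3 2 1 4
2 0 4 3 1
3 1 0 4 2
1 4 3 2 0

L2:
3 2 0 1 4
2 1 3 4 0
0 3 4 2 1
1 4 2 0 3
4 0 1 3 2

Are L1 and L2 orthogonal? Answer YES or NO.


Form the n² = 25 superimposed pairs (L1[i][j], L2[i][j]), row by row (rows and columns indexed from 0):
row 0: (4,3) (2,2) (1,0) (0,1) (3,4)
row 1: (0,2) (3,1) (2,3) (1,4) (4,0)
row 2: (2,0) (0,3) (4,4) (3,2) (1,1)
row 3: (3,1) (1,4) (0,2) (4,0) (2,3)
row 4: (1,4) (4,0) (3,1) (2,3) (0,2)
Orthogonality requires all 25 pairs distinct.
But the pair (3,1) repeats: cell (1,1) has L1 = 3, L2 = 1, and cell (3,0) has L1 = 3, L2 = 1.
A repeated pair means some other pair never occurs (only 15 distinct pairs out of 25), so the squares are not orthogonal.
Conclusion: NO.

NO


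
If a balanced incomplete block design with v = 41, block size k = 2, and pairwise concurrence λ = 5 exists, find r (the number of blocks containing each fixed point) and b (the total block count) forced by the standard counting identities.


Any 2-(v, k, λ) BIBD satisfies two necessary conditions:
  (i)  Each point sits in r blocks, and counting incidences through any fixed point gives r(k − 1) = λ(v − 1), so r = λ(v − 1)/(k − 1).
  (ii) Total incidences bk = vr, so b = vr/k.
Step 1: r = λ(v − 1)/(k − 1) = 5·(41 − 1)/(2 − 1) = 5·40/1 = 200/1 = 200.
Step 2: b = vr/k = 41·200/2 = 8200/2 = 4100.
Check integrality: r = 200 ∈ Z ✓, b = 4100 ∈ Z ✓.
(These identities are necessary conditions: they determine r and b for any design with these parameters, but do not by themselves prove that one exists.)

r = 200, b = 4100.


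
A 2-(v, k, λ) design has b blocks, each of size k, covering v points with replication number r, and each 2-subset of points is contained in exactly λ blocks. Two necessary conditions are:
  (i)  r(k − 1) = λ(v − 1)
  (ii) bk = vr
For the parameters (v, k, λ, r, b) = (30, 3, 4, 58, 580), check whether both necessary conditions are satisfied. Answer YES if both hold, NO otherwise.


Condition (i): r(k − 1) = 58·2 = 116; λ(v − 1) = 4·29 = 116. Match? YES.
Condition (ii): bk = 580·3 = 1740; vr = 30·58 = 1740. Match? YES.
Both conditions hold? YES.

YES


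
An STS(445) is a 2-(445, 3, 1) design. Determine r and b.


An STS(v) is a 2-(v, 3, 1) BIBD: block size k = 3, λ = 1.
Replication: r(k − 1) = λ(v − 1) ⇒ r·2 = 445 − 1 = 444 ⇒ r = 222.
Block count: b = v(v − 1)/6 = 445·444/6 = 197580/6 = 32930.

r = 222, b = 32930.


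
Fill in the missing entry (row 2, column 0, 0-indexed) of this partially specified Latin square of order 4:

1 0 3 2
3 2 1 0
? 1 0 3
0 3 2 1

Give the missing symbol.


Row 2 contains symbols [0, 1, 3] — missing [2].
Column 0 contains symbols [0, 1, 3] — missing [2].
The missing symbol must appear in both missing sets; intersection = [2].
Therefore the hidden value is 2.

Missing value = 2.


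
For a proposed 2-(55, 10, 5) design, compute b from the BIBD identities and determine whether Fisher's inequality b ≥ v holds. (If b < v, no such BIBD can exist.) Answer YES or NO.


r = λ(v − 1)/(k − 1) = 5·54/9 = 30.
b = vr/k = 55·30/10 = 165.
Fisher's inequality: b ≥ v ⇔ 165 ≥ 55? YES.

YES


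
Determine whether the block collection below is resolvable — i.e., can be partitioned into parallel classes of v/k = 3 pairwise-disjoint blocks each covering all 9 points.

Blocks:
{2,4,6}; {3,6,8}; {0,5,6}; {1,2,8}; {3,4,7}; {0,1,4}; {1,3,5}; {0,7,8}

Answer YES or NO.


v = 9, block size k = 3, number of blocks = 8.
For resolvability, blocks must partition into parallel classes of size v/k = 3.
Total blocks must therefore be a multiple of 3: 8 = 3·2 + 2 ⇒ not divisible ✗.
Resolvable? NO.

NO


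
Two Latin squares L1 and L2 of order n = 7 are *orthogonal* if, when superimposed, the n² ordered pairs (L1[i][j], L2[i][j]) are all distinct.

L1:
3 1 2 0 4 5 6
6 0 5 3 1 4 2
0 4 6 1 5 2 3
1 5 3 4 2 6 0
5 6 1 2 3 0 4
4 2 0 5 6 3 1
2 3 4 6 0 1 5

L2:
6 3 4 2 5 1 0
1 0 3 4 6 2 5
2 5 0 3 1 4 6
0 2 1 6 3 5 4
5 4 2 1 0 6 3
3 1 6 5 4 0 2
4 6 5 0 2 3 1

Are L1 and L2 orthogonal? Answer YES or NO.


Form the n² = 49 superimposed pairs (L1[i][j], L2[i][j]), row by row (rows and columns indexed from 0):
row 0: (3,6) (1,3) (2,4) (0,2) (4,5) (5,1) (6,0)
row 1: (6,1) (0,0) (5,3) (3,4) (1,6) (4,2) (2,5)
row 2: (0,2) (4,5) (6,0) (1,3) (5,1) (2,4) (3,6)
row 3: (1,0) (5,2) (3,1) (4,6) (2,3) (6,5) (0,4)
row 4: (5,5) (6,4) (1,2) (2,1) (3,0) (0,6) (4,3)
row 5: (4,3) (2,1) (0,6) (5,5) (6,4) (3,0) (1,2)
row 6: (2,4) (3,6) (4,5) (6,0) (0,2) (1,3) (5,1)
Orthogonality requires all 49 pairs distinct.
But the pair (0,2) repeats: cell (0,3) has L1 = 0, L2 = 2, and cell (2,0) has L1 = 0, L2 = 2.
A repeated pair means some other pair never occurs (only 28 distinct pairs out of 49), so the squares are not orthogonal.
Conclusion: NO.

NO


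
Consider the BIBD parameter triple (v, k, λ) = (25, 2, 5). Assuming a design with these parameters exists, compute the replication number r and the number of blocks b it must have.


Any 2-(v, k, λ) BIBD satisfies two necessary conditions:
  (i)  Each point sits in r blocks, and counting incidences through any fixed point gives r(k − 1) = λ(v − 1), so r = λ(v − 1)/(k − 1).
  (ii) Total incidences bk = vr, so b = vr/k.
Step 1: r = λ(v − 1)/(k − 1) = 5·(25 − 1)/(2 − 1) = 5·24/1 = 120/1 = 120.
Step 2: b = vr/k = 25·120/2 = 3000/2 = 1500.
Check integrality: r = 120 ∈ Z ✓, b = 1500 ∈ Z ✓.
(These identities are necessary conditions: they determine r and b for any design with these parameters, but do not by themselves prove that one exists.)

r = 120, b = 1500.


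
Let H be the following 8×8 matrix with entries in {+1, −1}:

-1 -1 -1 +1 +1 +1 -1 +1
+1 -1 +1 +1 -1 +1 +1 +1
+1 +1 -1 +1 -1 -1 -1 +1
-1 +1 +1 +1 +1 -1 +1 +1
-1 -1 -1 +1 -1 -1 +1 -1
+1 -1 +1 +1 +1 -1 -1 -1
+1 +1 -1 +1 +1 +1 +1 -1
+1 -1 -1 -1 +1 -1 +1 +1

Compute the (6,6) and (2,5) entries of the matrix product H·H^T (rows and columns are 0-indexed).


Row 2 of H: [1, 1, -1, 1, -1, -1, -1, 1].
Row 5 of H: [1, -1, 1, 1, 1, -1, -1, -1].
Row 6 of H: [1, 1, -1, 1, 1, 1, 1, -1].
(H·H^T)[6][6] = Σ_j H[6][j]·H[6][j] = (1)² + (1)² + (-1)² + (1)² + (1)² + (1)² + (1)² + (-1)² = 1 + 1 + 1 + 1 + 1 + 1 + 1 + 1 = 8.
(H·H^T)[2][5] = Σ_j H[2][j]·H[5][j] = (1)·(1) + (1)·(-1) + (-1)·(1) + (1)·(1) + (-1)·(1) + (-1)·(-1) + (-1)·(-1) + (1)·(-1) = 1 + -1 + -1 + 1 + -1 + 1 + 1 + -1 = 0.
So rows 2 and 5 are orthogonal; the diagonal entry equals n = 8.

(6,6) entry = 8; (2,5) entry = 0.


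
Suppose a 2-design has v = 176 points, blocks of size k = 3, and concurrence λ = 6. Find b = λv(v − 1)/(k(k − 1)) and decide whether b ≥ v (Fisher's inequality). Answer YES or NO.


r = λ(v − 1)/(k − 1) = 6·175/2 = 525.
b = vr/k = 176·525/3 = 30800.
Fisher's inequality: b ≥ v ⇔ 30800 ≥ 176? YES.

YES


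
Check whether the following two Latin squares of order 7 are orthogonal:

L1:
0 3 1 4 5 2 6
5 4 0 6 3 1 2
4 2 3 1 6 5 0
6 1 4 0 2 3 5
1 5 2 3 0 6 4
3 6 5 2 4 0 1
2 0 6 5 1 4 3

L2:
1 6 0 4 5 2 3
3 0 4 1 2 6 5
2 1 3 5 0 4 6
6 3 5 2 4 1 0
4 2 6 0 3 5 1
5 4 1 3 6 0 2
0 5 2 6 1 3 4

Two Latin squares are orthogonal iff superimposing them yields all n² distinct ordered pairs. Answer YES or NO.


Form the n² = 49 superimposed pairs (L1[i][j], L2[i][j]), row by row (rows and columns indexed from 0):
row 0: (0,1) (3,6) (1,0) (4,4) (5,5) (2,2) (6,3)
row 1: (5,3) (4,0) (0,4) (6,1) (3,2) (1,6) (2,5)
row 2: (4,2) (2,1) (3,3) (1,5) (6,0) (5,4) (0,6)
row 3: (6,6) (1,3) (4,5) (0,2) (2,4) (3,1) (5,0)
row 4: (1,4) (5,2) (2,6) (3,0) (0,3) (6,5) (4,1)
row 5: (3,5) (6,4) (5,1) (2,3) (4,6) (0,0) (1,2)
row 6: (2,0) (0,5) (6,2) (5,6) (1,1) (4,3) (3,4)
Orthogonality requires all 49 pairs distinct.
Check by first coordinate: for each symbol s of L1, list the L2 entries in the n cells where L1 = s; they must all differ.
  L1 = 0: L2 entries (in reading order) 1, 4, 6, 2, 3, 0, 5 — all 7 distinct ✓
  L1 = 1: L2 entries (in reading order) 0, 6, 5, 3, 4, 2, 1 — all 7 distinct ✓
  L1 = 2: L2 entries (in reading order) 2, 5, 1, 4, 6, 3, 0 — all 7 distinct ✓
  L1 = 3: L2 entries (in reading order) 6, 2, 3, 1, 0, 5, 4 — all 7 distinct ✓
  L1 = 4: L2 entries (in reading order) 4, 0, 2, 5, 1, 6, 3 — all 7 distinct ✓
  L1 = 5: L2 entries (in reading order) 5, 3, 4, 0, 2, 1, 6 — all 7 distinct ✓
  L1 = 6: L2 entries (in reading order) 3, 1, 0, 6, 5, 4, 2 — all 7 distinct ✓
Every symbol of L1 meets every symbol of L2 exactly once, so all 49 pairs are distinct (49 of 49).
Conclusion: YES.

YES


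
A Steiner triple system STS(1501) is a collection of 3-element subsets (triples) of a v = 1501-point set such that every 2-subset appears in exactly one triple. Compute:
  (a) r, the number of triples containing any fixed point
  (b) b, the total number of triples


An STS(v) is a 2-(v, 3, 1) BIBD: block size k = 3, λ = 1.
Replication: r(k − 1) = λ(v − 1) ⇒ r·2 = 1501 − 1 = 1500 ⇒ r = 750.
Block count: b = v(v − 1)/6 = 1501·1500/6 = 2251500/6 = 375250.
(Check via bk = vr: 375250·3 = 1125750 = 1501·750 = 1125750 ✓.)

r = 750, b = 375250.


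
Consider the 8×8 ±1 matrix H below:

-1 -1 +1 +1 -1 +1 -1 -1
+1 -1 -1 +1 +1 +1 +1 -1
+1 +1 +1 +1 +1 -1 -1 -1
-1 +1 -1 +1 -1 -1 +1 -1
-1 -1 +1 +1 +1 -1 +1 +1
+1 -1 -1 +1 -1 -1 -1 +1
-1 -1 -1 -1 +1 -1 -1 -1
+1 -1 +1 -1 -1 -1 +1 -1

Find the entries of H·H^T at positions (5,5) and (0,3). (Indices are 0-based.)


Row 0 of H: [-1, -1, 1, 1, -1, 1, -1, -1].
Row 3 of H: [-1, 1, -1, 1, -1, -1, 1, -1].
Row 5 of H: [1, -1, -1, 1, -1, -1, -1, 1].
(H·H^T)[5][5] = Σ_j H[5][j]·H[5][j] = (1)² + (-1)² + (-1)² + (1)² + (-1)² + (-1)² + (-1)² + (1)² = 1 + 1 + 1 + 1 + 1 + 1 + 1 + 1 = 8.
(H·H^T)[0][3] = Σ_j H[0][j]·H[3][j] = (-1)·(-1) + (-1)·(1) + (1)·(-1) + (1)·(1) + (-1)·(-1) + (1)·(-1) + (-1)·(1) + (-1)·(-1) = 1 + -1 + -1 + 1 + 1 + -1 + -1 + 1 = 0.
So rows 0 and 3 are orthogonal; the diagonal entry equals n = 8.

(5,5) entry = 8; (0,3) entry = 0.


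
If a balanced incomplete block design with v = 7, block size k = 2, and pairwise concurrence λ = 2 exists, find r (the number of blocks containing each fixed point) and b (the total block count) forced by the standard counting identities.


Any 2-(v, k, λ) BIBD satisfies two necessary conditions:
  (i)  Each point sits in r blocks, and counting incidences through any fixed point gives r(k − 1) = λ(v − 1), so r = λ(v − 1)/(k − 1).
  (ii) Total incidences bk = vr, so b = vr/k.
Step 1: r = λ(v − 1)/(k − 1) = 2·(7 − 1)/(2 − 1) = 2·6/1 = 12/1 = 12.
Step 2: b = vr/k = 7·12/2 = 84/2 = 42.
Check integrality: r = 12 ∈ Z ✓, b = 42 ∈ Z ✓.
(These identities are necessary conditions: they determine r and b for any design with these parameters, but do not by themselves prove that one exists.)

r = 12, b = 42.


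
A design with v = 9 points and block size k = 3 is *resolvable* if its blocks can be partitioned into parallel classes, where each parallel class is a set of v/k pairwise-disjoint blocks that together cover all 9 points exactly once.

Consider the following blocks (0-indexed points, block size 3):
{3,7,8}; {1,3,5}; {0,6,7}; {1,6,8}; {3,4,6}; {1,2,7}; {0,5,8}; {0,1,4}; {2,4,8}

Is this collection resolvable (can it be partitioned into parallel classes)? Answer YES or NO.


v = 9, block size k = 3, number of blocks = 9.
For resolvability, blocks must partition into parallel classes of size v/k = 3.
Total blocks must therefore be a multiple of 3: 9 = 3·3 + 0 ⇒ divisible ✓.
Consider block {3,7,8}. The only other block(s) in the collection disjoint from it are {0,1,4} — just 1 block(s). Any parallel class containing {3,7,8} would need 2 other blocks each disjoint from it, so no parallel class of size 3 can contain {3,7,8}.
Since every block must belong to some parallel class in a resolution, the collection cannot be partitioned into parallel classes.
Resolvable? NO.

NO


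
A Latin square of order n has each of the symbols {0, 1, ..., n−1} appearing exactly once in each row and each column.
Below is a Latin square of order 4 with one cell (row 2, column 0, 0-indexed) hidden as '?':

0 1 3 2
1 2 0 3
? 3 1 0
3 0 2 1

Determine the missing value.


Row 2 contains symbols [0, 1, 3] — missing [2].
Column 0 contains symbols [0, 1, 3] — missing [2].
The missing symbol must appear in both missing sets; intersection = [2].
Therefore the hidden value is 2.

Missing value = 2.


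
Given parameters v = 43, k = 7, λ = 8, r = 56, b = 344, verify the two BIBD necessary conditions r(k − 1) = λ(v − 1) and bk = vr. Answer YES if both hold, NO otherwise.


Condition (i): r(k − 1) = 56·6 = 336; λ(v − 1) = 8·42 = 336. Match? YES.
Condition (ii): bk = 344·7 = 2408; vr = 43·56 = 2408. Match? YES.
Both conditions hold? YES.

YES


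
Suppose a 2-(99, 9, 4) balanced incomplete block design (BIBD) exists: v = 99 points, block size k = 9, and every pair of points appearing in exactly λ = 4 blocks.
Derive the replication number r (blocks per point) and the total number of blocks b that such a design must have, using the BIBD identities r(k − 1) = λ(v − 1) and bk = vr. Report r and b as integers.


Any 2-(v, k, λ) BIBD satisfies two necessary conditions:
  (i)  Each point sits in r blocks, and counting incidences through any fixed point gives r(k − 1) = λ(v − 1), so r = λ(v − 1)/(k − 1).
  (ii) Total incidences bk = vr, so b = vr/k.
Step 1: r = λ(v − 1)/(k − 1) = 4·(99 − 1)/(9 − 1) = 4·98/8 = 392/8 = 49.
Step 2: b = vr/k = 99·49/9 = 4851/9 = 539.
Check integrality: r = 49 ∈ Z ✓, b = 539 ∈ Z ✓.
(These identities are necessary conditions: they determine r and b for any design with these parameters, but do not by themselves prove that one exists.)

r = 49, b = 539.


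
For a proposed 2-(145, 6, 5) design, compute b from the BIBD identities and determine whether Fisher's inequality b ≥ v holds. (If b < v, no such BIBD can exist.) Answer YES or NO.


b = λv(v − 1)/(k(k − 1)) = 5·145·144/(6·5) = 104400/30 = 3480.
Compare with v = 145: b ≥ v, so Fisher's inequality holds.

YES


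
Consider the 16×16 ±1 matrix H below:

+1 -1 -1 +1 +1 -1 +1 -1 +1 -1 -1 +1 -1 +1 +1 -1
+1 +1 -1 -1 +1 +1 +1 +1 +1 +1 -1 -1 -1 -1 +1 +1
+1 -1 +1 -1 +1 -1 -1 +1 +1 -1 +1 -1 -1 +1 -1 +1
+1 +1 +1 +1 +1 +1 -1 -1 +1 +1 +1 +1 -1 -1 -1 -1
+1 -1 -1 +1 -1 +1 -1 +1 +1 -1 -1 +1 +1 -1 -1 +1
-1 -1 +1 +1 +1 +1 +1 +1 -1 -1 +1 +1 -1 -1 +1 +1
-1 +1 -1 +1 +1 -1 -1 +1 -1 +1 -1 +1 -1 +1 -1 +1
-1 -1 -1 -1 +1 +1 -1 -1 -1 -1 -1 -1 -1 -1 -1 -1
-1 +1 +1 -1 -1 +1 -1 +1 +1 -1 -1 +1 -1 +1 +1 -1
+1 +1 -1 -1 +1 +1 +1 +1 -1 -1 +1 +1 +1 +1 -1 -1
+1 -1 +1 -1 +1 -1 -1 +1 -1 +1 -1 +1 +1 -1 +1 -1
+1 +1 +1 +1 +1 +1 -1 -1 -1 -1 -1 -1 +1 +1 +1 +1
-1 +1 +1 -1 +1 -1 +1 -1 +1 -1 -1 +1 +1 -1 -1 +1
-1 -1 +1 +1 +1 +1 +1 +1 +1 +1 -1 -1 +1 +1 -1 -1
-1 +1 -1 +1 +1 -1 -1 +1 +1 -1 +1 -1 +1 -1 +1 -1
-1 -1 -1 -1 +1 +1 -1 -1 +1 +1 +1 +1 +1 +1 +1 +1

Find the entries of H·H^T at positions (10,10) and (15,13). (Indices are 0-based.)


Row 10 of H: [1, -1, 1, -1, 1, -1, -1, 1, -1, 1, -1, 1, 1, -1, 1, -1].
Row 13 of H: [-1, -1, 1, 1, 1, 1, 1, 1, 1, 1, -1, -1, 1, 1, -1, -1].
Row 15 of H: [-1, -1, -1, -1, 1, 1, -1, -1, 1, 1, 1, 1, 1, 1, 1, 1].
(H·H^T)[10][10] = Σ_j H[10][j]·H[10][j] = (1)² + (-1)² + (1)² + (-1)² + (1)² + (-1)² + (-1)² + (1)² + (-1)² + (1)² + (-1)² + (1)² + (1)² + (-1)² + (1)² + (-1)² = 1 + 1 + 1 + 1 + 1 + 1 + 1 + 1 + 1 + 1 + 1 + 1 + 1 + 1 + 1 + 1 = 16.
(H·H^T)[15][13] = Σ_j H[15][j]·H[13][j] = (-1)·(-1) + (-1)·(-1) + (-1)·(1) + (-1)·(1) + (1)·(1) + (1)·(1) + (-1)·(1) + (-1)·(1) + (1)·(1) + (1)·(1) + (1)·(-1) + (1)·(-1) + (1)·(1) + (1)·(1) + (1)·(-1) + (1)·(-1) = 1 + 1 + -1 + -1 + 1 + 1 + -1 + -1 + 1 + 1 + -1 + -1 + 1 + 1 + -1 + -1 = 0.
So rows 15 and 13 are orthogonal; the diagonal entry equals n = 16.

(10,10) entry = 16; (15,13) entry = 0.


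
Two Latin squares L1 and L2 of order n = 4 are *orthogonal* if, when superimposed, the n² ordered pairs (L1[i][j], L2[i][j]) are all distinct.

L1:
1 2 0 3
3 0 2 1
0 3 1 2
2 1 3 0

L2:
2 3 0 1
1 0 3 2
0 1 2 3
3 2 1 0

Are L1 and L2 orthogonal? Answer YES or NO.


Form the n² = 16 superimposed pairs (L1[i][j], L2[i][j]), row by row (rows and columns indexed from 0):
row 0: (1,2) (2,3) (0,0) (3,1)
row 1: (3,1) (0,0) (2,3) (1,2)
row 2: (0,0) (3,1) (1,2) (2,3)
row 3: (2,3) (1,2) (3,1) (0,0)
Orthogonality requires all 16 pairs distinct.
But the pair (3,1) repeats: cell (0,3) has L1 = 3, L2 = 1, and cell (1,0) has L1 = 3, L2 = 1.
A repeated pair means some other pair never occurs (only 4 distinct pairs out of 16), so the squares are not orthogonal.
Conclusion: NO.

NO


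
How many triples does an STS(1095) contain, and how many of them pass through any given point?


An STS(v) is a 2-(v, 3, 1) BIBD: block size k = 3, λ = 1.
Replication: r(k − 1) = λ(v − 1) ⇒ r·2 = 1095 − 1 = 1094 ⇒ r = 547.
Block count: bk = vr ⇒ b·3 = 1095·547 = 598965 ⇒ b = 199655.

r = 547, b = 199655.


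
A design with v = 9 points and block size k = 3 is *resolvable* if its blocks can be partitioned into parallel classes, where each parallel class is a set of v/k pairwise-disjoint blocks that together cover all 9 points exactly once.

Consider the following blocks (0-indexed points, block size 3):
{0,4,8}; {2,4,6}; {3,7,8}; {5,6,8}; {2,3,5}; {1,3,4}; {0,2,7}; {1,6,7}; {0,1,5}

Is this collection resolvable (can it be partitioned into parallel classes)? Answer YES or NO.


v = 9, block size k = 3, number of blocks = 9.
For resolvability, blocks must partition into parallel classes of size v/k = 3.
Total blocks must therefore be a multiple of 3: 9 = 3·3 + 0 ⇒ divisible ✓.
Greedy packing gives 3 candidate class(es). Each should be a full parallel class (size 3, covers all 9 points).
  Class 1 (3 blocks): {0,4,8}; {2,3,5}; {1,6,7}. Points covered: [0, 1, 2, 3, 4, 5, 6, 7, 8].
  Class 2 (3 blocks): {2,4,6}; {3,7,8}; {0,1,5}. Points covered: [0, 1, 2, 3, 4, 5, 6, 7, 8].
  Class 3 (3 blocks): {5,6,8}; {1,3,4}; {0,2,7}. Points covered: [0, 1, 2, 3, 4, 5, 6, 7, 8].
All classes full (size 3)? YES. All classes cover every point? YES.
Resolvable? YES.

YES


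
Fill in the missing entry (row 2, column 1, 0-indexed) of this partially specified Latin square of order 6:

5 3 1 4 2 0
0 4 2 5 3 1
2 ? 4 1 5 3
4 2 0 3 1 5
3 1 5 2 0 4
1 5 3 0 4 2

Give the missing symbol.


Row 2 contains symbols [1, 2, 3, 4, 5] — missing [0].
Column 1 contains symbols [1, 2, 3, 4, 5] — missing [0].
The missing symbol must appear in both missing sets; intersection = [0].
Therefore the hidden value is 0.

Missing value = 0.


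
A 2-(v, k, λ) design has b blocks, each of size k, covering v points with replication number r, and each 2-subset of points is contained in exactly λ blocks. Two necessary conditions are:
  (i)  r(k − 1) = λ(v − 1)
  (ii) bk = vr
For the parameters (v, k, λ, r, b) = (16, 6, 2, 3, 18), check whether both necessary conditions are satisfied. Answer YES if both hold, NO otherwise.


Condition (i): r(k − 1) = 3·5 = 15; λ(v − 1) = 2·15 = 30. Match? NO.
Condition (ii): bk = 18·6 = 108; vr = 16·3 = 48. Match? NO.
Both conditions hold? NO.

NO


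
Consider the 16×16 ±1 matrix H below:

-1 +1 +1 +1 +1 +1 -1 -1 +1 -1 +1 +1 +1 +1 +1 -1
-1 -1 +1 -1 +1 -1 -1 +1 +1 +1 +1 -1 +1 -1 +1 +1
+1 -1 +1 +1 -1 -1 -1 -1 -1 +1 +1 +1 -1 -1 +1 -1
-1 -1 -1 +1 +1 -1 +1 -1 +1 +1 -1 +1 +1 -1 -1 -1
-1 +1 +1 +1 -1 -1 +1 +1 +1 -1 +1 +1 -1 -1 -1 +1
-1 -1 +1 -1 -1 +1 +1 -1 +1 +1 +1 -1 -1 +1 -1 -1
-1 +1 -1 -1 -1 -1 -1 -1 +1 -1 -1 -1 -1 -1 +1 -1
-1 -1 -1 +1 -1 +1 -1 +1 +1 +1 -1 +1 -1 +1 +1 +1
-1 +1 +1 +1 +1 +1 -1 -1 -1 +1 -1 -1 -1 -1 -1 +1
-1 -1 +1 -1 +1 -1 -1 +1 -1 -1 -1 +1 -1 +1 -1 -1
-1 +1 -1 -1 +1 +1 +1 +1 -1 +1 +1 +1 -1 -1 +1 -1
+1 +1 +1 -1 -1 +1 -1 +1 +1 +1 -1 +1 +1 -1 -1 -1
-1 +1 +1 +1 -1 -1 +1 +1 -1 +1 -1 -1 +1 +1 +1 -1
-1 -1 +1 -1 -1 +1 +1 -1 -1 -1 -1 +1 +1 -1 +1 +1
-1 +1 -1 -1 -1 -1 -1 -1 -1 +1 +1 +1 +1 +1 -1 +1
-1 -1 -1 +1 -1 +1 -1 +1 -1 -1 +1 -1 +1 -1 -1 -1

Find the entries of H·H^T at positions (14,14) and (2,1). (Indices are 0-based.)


Row 1 of H: [-1, -1, 1, -1, 1, -1, -1, 1, 1, 1, 1, -1, 1, -1, 1, 1].
Row 2 of H: [1, -1, 1, 1, -1, -1, -1, -1, -1, 1, 1, 1, -1, -1, 1, -1].
Row 14 of H: [-1, 1, -1, -1, -1, -1, -1, -1, -1, 1, 1, 1, 1, 1, -1, 1].
(H·H^T)[14][14] = Σ_j H[14][j]·H[14][j] = (-1)² + (1)² + (-1)² + (-1)² + (-1)² + (-1)² + (-1)² + (-1)² + (-1)² + (1)² + (1)² + (1)² + (1)² + (1)² + (-1)² + (1)² = 1 + 1 + 1 + 1 + 1 + 1 + 1 + 1 + 1 + 1 + 1 + 1 + 1 + 1 + 1 + 1 = 16.
(H·H^T)[2][1] = Σ_j H[2][j]·H[1][j] = (1)·(-1) + (-1)·(-1) + (1)·(1) + (1)·(-1) + (-1)·(1) + (-1)·(-1) + (-1)·(-1) + (-1)·(1) + (-1)·(1) + (1)·(1) + (1)·(1) + (1)·(-1) + (-1)·(1) + (-1)·(-1) + (1)·(1) + (-1)·(1) = -1 + 1 + 1 + -1 + -1 + 1 + 1 + -1 + -1 + 1 + 1 + -1 + -1 + 1 + 1 + -1 = 0.
So rows 2 and 1 are orthogonal; the diagonal entry equals n = 16.

(14,14) entry = 16; (2,1) entry = 0.


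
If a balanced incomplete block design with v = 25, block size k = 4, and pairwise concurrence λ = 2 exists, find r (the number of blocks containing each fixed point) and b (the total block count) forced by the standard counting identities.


Any 2-(v, k, λ) BIBD satisfies two necessary conditions:
  (i)  Each point sits in r blocks, and counting incidences through any fixed point gives r(k − 1) = λ(v − 1), so r = λ(v − 1)/(k − 1).
  (ii) Total incidences bk = vr, so b = vr/k.
Step 1: r = λ(v − 1)/(k − 1) = 2·(25 − 1)/(4 − 1) = 2·24/3 = 48/3 = 16.
Step 2: b = vr/k = 25·16/4 = 400/4 = 100.
Check integrality: r = 16 ∈ Z ✓, b = 100 ∈ Z ✓.
(These identities are necessary conditions: they determine r and b for any design with these parameters, but do not by themselves prove that one exists.)

r = 16, b = 100.


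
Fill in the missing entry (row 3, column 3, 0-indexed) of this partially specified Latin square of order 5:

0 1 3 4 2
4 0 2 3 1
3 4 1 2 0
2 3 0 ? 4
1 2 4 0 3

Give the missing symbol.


Row 3 contains symbols [0, 2, 3, 4] — missing [1].
Column 3 contains symbols [0, 2, 3, 4] — missing [1].
The missing symbol must appear in both missing sets; intersection = [1].
Therefore the hidden value is 1.

Missing value = 1.


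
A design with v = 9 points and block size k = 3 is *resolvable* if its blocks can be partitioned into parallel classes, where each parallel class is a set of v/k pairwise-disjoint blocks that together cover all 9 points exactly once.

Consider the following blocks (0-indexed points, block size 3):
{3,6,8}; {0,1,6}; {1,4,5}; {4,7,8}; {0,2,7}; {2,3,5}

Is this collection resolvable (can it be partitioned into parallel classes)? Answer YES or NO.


v = 9, block size k = 3, number of blocks = 6.
For resolvability, blocks must partition into parallel classes of size v/k = 3.
Total blocks must therefore be a multiple of 3: 6 = 3·2 + 0 ⇒ divisible ✓.
Greedy packing gives 2 candidate class(es). Each should be a full parallel class (size 3, covers all 9 points).
  Class 1 (3 blocks): {3,6,8}; {1,4,5}; {0,2,7}. Points covered: [0, 1, 2, 3, 4, 5, 6, 7, 8].
  Class 2 (3 blocks): {0,1,6}; {4,7,8}; {2,3,5}. Points covered: [0, 1, 2, 3, 4, 5, 6, 7, 8].
All classes full (size 3)? YES. All classes cover every point? YES.
Resolvable? YES.

YES
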